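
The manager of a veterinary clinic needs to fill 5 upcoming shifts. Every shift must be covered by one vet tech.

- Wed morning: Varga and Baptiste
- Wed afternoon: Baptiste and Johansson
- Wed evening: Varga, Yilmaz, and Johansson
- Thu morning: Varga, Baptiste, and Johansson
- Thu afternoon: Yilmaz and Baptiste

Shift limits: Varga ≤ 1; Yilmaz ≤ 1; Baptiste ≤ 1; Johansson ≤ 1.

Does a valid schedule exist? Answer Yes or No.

No

Shifts {Wed morning, Wed afternoon, Wed evening, Thu morning, Thu afternoon} need 5 worker-slots in total, but the vet techs available for any of those shifts (Varga, Yilmaz, Baptiste, and Johansson) can supply at most 4 among them. So no valid schedule exists.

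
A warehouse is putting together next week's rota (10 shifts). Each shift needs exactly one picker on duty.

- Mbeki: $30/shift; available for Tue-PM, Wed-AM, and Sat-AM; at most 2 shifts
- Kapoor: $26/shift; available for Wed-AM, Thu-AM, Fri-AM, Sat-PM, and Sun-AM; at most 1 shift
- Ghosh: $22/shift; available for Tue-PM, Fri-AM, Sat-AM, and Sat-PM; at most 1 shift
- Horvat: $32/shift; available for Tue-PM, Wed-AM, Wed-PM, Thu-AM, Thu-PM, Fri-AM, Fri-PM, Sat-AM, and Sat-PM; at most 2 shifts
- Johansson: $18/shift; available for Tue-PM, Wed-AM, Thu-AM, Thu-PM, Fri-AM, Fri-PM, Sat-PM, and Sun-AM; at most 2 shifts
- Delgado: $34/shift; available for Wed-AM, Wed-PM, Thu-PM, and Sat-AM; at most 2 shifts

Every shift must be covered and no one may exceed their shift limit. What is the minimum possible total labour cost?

Picking the cheapest available picker for each shift independently would cost $198, but that ignores the shift limits.
An optimal schedule: Tue-PM→Mbeki, Wed-AM→Delgado, Wed-PM→Horvat, Thu-AM→Johansson, Thu-PM→Delgado, Fri-AM→Ghosh, Fri-PM→Horvat, Sat-AM→Mbeki, Sat-PM→Johansson, Sun-AM→Kapoor.
Total: 30 + 34 + 32 + 18 + 34 + 22 + 32 + 30 + 18 + 26 = $276.

$276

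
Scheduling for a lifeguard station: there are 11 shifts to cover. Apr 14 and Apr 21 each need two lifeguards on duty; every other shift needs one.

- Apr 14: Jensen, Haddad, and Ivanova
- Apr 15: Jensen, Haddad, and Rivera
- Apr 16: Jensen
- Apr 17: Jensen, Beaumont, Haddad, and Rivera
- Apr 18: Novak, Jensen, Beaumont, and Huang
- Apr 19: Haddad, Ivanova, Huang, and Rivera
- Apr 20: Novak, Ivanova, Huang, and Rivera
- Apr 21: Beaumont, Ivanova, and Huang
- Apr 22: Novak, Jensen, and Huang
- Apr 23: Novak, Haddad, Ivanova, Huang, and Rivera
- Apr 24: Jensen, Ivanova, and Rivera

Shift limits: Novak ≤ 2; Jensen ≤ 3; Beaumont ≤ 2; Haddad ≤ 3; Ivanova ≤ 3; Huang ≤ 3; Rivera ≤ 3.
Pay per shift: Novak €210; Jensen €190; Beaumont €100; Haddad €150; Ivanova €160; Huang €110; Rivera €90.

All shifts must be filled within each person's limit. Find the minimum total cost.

€1600

Apr 16 can only be covered by Jensen, so that assignment is forced.
Picking the cheapest available lifeguard for each shift independently would cost €1460, but that ignores the shift limits.
An optimal schedule: Apr 14→Haddad+Ivanova, Apr 15→Rivera, Apr 16→Jensen, Apr 17→Rivera, Apr 18→Beaumont, Apr 19→Haddad, Apr 20→Huang, Apr 21→Beaumont+Huang, Apr 22→Huang, Apr 23→Haddad, Apr 24→Rivera.
Total: 150 + 160 + 90 + 190 + 90 + 100 + 150 + 110 + 100 + 110 + 110 + 150 + 90 = €1600.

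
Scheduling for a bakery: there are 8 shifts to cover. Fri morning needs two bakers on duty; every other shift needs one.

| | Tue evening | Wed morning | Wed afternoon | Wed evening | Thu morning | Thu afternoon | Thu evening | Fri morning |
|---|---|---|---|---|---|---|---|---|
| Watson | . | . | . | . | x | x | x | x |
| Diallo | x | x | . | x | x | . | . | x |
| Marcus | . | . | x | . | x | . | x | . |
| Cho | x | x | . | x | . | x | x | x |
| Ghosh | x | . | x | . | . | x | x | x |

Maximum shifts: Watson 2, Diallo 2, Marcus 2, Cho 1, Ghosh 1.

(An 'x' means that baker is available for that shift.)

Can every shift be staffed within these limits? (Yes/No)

No

Total capacity is 2+2+2+1+1 = 8 but 9 worker-slots are needed — infeasible.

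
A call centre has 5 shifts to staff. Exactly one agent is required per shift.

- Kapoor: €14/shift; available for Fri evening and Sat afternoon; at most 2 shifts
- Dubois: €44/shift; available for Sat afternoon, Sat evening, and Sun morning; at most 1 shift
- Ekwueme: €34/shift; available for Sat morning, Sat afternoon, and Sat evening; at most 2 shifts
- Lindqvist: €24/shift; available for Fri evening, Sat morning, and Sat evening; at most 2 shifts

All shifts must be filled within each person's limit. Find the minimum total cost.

€120

Sun morning can only be covered by Dubois, so that assignment is forced.
Picking the cheapest available agent for each shift independently would cost €120, and that bound is achievable.
An optimal schedule: Fri evening→Kapoor, Sat morning→Lindqvist, Sat afternoon→Kapoor, Sat evening→Lindqvist, Sun morning→Dubois.
Total: 14 + 24 + 14 + 24 + 44 = €120.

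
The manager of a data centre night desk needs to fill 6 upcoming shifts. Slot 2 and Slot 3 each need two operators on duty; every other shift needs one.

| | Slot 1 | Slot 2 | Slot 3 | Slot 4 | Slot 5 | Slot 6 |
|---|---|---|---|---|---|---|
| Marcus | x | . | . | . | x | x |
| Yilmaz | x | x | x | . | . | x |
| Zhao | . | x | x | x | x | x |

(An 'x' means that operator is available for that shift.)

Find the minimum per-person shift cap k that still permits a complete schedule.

With 3 operators and 8 worker-slots to fill, someone must work at least ⌈8/3⌉ = 3 shifts, so k ≥ 3.
k = 3 works: Slot 1→Marcus, Slot 2→Yilmaz+Zhao, Slot 3→Yilmaz+Zhao, Slot 4→Zhao, Slot 5→Marcus, Slot 6→Marcus.
Loads: Marcus 3, Yilmaz 2, Zhao 3 — all ≤ 3.

3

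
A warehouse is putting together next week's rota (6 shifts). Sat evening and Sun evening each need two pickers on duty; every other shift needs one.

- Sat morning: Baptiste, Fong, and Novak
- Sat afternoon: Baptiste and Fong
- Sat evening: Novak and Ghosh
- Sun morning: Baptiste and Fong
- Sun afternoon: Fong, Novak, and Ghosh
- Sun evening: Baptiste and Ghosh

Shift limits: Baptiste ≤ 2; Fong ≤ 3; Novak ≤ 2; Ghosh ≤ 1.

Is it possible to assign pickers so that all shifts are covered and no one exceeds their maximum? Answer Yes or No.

No

Total capacity is 8 and 8 slots are needed, so capacity alone doesn't rule it out.
Shifts {Sat evening, Sun evening} need 4 worker-slots in total, but the pickers available for any of those shifts (Baptiste, Novak, and Ghosh) can supply at most 3 among them. So no valid schedule exists.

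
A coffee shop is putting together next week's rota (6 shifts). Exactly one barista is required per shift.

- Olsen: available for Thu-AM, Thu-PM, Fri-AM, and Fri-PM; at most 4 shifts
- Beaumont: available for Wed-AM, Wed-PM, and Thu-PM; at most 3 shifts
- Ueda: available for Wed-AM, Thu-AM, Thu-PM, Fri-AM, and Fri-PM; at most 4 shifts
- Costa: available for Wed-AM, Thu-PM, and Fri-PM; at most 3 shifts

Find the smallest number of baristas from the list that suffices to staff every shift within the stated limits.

6 slots to fill and no one can take more than 4, so at least ⌈6/4⌉ = 2 baristas are needed.
Olsen and Beaumont alone can cover everything: Wed-AM→Beaumont, Wed-PM→Beaumont, Thu-AM→Olsen, Thu-PM→Olsen, Fri-AM→Olsen, Fri-PM→Olsen.

2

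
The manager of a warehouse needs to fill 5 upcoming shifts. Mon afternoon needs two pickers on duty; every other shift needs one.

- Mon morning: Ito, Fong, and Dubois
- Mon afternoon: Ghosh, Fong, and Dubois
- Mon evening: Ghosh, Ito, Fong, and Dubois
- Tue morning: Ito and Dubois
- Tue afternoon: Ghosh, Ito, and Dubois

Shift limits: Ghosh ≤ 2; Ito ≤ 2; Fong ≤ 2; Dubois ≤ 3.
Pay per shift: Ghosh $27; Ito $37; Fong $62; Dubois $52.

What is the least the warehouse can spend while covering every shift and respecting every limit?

$232

Picking the cheapest available picker for each shift independently would cost $207, but that ignores the shift limits.
An optimal schedule: Mon morning→Ito, Mon afternoon→Ghosh+Dubois, Mon evening→Dubois, Tue morning→Ito, Tue afternoon→Ghosh.
Total: 37 + 27 + 52 + 52 + 37 + 27 = $232.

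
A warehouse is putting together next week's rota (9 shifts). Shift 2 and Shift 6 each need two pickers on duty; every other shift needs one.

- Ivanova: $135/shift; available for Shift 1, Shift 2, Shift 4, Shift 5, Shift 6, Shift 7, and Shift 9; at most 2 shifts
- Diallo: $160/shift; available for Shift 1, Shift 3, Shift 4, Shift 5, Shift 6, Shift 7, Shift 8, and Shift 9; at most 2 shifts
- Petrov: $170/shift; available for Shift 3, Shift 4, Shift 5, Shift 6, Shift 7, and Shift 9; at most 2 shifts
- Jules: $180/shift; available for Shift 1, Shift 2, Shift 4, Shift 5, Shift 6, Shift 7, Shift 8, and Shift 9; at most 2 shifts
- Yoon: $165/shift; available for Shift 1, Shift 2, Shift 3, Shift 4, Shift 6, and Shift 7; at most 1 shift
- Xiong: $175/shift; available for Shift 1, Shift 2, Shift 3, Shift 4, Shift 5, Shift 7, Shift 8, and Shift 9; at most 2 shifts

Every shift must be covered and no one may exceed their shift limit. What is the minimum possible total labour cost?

$1805

Picking the cheapest available picker for each shift independently would cost $1590, but that ignores the shift limits.
An optimal schedule: Shift 1→Ivanova, Shift 2→Jules+Yoon, Shift 3→Diallo, Shift 4→Xiong, Shift 5→Ivanova, Shift 6→Petrov+Jules, Shift 7→Xiong, Shift 8→Diallo, Shift 9→Petrov.
Total: 135 + 180 + 165 + 160 + 175 + 135 + 170 + 180 + 175 + 160 + 170 = $1805.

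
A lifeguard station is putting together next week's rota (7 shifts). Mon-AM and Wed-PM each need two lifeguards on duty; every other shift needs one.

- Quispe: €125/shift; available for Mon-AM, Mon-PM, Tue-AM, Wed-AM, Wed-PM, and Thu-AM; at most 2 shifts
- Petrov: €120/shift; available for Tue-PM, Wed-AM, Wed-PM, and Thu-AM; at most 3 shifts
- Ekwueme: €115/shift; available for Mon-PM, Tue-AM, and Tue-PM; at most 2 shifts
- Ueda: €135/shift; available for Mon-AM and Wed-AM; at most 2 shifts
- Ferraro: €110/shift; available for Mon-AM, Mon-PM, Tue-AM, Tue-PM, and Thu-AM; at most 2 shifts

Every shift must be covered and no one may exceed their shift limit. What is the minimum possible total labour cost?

€1060

Wed-PM can only be covered by Quispe and Petrov, so that assignment is forced.
Picking the cheapest available lifeguard for each shift independently would cost €1040, but that ignores the shift limits.
An optimal schedule: Mon-AM→Ferraro+Quispe, Mon-PM→Ferraro, Tue-AM→Ekwueme, Tue-PM→Ekwueme, Wed-AM→Petrov, Wed-PM→Petrov+Quispe, Thu-AM→Petrov.
Total: 110 + 125 + 110 + 115 + 115 + 120 + 120 + 125 + 120 = €1060.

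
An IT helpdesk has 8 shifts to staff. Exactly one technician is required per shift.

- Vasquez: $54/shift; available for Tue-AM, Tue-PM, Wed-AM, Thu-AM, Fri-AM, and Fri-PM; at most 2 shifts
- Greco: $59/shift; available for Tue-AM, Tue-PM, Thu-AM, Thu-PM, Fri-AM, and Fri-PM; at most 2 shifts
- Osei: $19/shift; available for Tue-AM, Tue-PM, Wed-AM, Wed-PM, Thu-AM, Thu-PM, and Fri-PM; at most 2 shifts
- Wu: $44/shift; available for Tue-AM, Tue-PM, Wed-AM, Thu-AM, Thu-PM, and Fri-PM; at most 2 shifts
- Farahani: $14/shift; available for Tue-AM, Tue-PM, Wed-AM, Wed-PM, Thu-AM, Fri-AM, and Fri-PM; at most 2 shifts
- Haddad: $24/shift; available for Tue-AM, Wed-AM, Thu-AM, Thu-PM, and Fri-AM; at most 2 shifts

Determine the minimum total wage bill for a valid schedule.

Picking the cheapest available technician for each shift independently would cost $117, but that ignores the shift limits.
An optimal schedule: Tue-AM→Haddad, Tue-PM→Osei, Wed-AM→Haddad, Wed-PM→Farahani, Thu-AM→Wu, Thu-PM→Osei, Fri-AM→Farahani, Fri-PM→Wu.
Total: 24 + 19 + 24 + 14 + 44 + 19 + 14 + 44 = $202.

$202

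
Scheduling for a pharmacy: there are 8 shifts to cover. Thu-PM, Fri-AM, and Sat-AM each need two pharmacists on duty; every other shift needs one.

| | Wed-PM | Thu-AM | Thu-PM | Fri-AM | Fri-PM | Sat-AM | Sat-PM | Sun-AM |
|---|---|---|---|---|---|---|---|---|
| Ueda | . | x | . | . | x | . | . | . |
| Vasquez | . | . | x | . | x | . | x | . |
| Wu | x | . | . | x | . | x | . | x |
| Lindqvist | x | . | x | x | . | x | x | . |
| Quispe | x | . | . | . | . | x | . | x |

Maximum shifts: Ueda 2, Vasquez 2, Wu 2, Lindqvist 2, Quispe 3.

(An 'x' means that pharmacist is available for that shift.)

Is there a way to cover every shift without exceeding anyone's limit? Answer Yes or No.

Thu-AM can only be covered by Ueda, so that assignment is forced.
Thu-PM can only be covered by Vasquez and Lindqvist, so that assignment is forced.
Fri-AM can only be covered by Wu and Lindqvist, so that assignment is forced.
One valid schedule: Wed-PM→Quispe, Thu-AM→Ueda, Thu-PM→Vasquez+Lindqvist, Fri-AM→Wu+Lindqvist, Fri-PM→Ueda, Sat-AM→Wu+Quispe, Sat-PM→Vasquez, Sun-AM→Quispe.
Loads: Ueda 2/2, Vasquez 2/2, Wu 2/2, Lindqvist 2/2, Quispe 3/3 — all within limits.

Yes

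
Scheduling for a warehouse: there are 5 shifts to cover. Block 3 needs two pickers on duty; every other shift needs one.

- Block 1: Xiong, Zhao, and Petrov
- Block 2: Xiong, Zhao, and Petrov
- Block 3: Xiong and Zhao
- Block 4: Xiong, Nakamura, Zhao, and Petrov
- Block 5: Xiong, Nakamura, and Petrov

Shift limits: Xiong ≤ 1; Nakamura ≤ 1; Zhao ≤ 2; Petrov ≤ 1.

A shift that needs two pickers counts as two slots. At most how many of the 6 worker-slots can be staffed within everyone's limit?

Total capacity across all pickers is 1+1+2+1 = 5, and 6 slots are needed, so at most 5 can be filled.
An assignment achieving 5: Block 1→Zhao, Block 2→Petrov, Block 3→Xiong+Zhao, Block 5→Nakamura.
Loads: Xiong 1/1, Nakamura 1/1, Zhao 2/2, Petrov 1/1.

5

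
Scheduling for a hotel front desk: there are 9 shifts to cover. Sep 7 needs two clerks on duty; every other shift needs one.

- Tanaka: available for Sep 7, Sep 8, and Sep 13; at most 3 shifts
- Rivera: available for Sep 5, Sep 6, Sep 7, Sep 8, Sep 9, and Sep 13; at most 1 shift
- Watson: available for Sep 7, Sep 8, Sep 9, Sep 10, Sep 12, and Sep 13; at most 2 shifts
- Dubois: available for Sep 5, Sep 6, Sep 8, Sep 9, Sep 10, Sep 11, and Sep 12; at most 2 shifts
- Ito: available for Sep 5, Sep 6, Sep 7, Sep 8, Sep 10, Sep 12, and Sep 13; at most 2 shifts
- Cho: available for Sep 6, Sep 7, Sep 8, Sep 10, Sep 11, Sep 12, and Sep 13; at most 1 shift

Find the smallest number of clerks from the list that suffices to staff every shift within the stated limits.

10 slots to fill and no one can take more than 3, so at least ⌈10/3⌉ = 4 clerks are needed.
Any 4 clerks together have capacity at most 3+2+2+2 = 9 < 10 slots, so 4 can never suffice.
Tanaka, Rivera, Watson, Dubois, and Ito alone can cover everything: Sep 5→Rivera, Sep 6→Dubois, Sep 7→Tanaka+Ito, Sep 8→Tanaka, Sep 9→Watson, Sep 10→Watson, Sep 11→Dubois, Sep 12→Ito, Sep 13→Tanaka.

5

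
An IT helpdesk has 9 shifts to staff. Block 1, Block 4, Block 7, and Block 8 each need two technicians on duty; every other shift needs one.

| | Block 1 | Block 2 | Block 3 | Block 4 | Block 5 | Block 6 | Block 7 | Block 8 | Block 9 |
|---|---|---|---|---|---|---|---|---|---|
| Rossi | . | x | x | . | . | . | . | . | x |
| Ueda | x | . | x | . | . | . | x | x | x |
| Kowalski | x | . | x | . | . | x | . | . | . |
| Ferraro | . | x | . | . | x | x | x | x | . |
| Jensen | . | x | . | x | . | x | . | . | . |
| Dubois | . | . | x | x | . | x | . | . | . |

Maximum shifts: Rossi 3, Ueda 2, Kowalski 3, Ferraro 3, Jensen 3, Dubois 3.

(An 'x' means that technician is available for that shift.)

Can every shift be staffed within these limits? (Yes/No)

Total capacity is 17 and 13 slots are needed, so capacity alone doesn't rule it out.
Shifts {Block 1, Block 7, Block 8} need 6 worker-slots in total, but the technicians available for any of those shifts (Ueda, Kowalski, and Ferraro) can supply at most 5 among them. So no valid schedule exists.

No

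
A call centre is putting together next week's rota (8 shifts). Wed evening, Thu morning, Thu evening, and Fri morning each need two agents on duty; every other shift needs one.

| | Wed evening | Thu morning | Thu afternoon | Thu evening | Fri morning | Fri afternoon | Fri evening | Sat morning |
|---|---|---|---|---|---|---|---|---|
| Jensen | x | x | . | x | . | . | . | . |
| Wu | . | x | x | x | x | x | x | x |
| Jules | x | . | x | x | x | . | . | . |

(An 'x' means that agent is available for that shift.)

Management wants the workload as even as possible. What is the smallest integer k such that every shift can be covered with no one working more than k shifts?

With 3 agents and 12 worker-slots to fill, someone must work at least ⌈12/3⌉ = 4 shifts, so k ≥ 4.
k = 4 fails: Shifts {Thu morning, Fri morning, Fri afternoon, Fri evening, Sat morning} need 7 worker-slots in total, but the agents available for any of those shifts (Jensen, Wu, and Jules) can supply at most 6 among them. So no valid schedule exists.
k = 5 works: Wed evening→Jensen+Jules, Thu morning→Jensen+Wu, Thu afternoon→Jules, Thu evening→Jensen+Jules, Fri morning→Wu+Jules, Fri afternoon→Wu, Fri evening→Wu, Sat morning→Wu.
Loads: Jensen 3, Wu 5, Jules 4 — all ≤ 5.

5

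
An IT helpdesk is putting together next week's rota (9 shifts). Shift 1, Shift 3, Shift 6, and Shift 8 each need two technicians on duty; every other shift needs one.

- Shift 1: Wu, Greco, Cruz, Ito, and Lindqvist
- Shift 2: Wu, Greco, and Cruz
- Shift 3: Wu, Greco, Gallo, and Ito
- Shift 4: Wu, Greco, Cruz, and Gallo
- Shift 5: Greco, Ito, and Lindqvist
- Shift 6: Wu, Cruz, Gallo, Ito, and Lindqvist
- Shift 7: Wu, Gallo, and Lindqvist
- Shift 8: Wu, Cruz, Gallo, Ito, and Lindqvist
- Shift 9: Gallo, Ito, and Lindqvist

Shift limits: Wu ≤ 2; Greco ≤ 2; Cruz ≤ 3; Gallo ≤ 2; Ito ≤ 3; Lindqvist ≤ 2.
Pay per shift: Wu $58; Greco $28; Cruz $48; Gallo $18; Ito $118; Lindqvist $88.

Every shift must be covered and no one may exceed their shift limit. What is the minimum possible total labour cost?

$764

Picking the cheapest available technician for each shift independently would cost $364, but that ignores the shift limits.
An optimal schedule: Shift 1→Cruz+Wu, Shift 2→Greco, Shift 3→Wu+Ito, Shift 4→Cruz, Shift 5→Greco, Shift 6→Cruz+Lindqvist, Shift 7→Gallo, Shift 8→Lindqvist+Ito, Shift 9→Gallo.
Total: 48 + 58 + 28 + 58 + 118 + 48 + 28 + 48 + 88 + 18 + 88 + 118 + 18 = $764.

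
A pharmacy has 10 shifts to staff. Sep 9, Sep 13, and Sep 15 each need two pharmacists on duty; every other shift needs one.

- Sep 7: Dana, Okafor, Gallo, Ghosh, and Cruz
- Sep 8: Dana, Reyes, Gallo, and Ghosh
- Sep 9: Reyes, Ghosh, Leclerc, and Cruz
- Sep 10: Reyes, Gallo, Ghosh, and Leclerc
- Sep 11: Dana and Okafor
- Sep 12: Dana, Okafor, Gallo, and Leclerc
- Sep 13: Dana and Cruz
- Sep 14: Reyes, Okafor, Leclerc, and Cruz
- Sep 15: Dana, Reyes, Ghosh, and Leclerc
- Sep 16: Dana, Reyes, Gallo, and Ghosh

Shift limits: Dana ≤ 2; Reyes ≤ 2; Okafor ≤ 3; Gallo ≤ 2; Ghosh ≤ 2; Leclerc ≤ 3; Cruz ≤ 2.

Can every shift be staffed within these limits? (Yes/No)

Sep 13 can only be covered by Dana and Cruz, so that assignment is forced.
One valid schedule: Sep 7→Okafor, Sep 8→Reyes, Sep 9→Ghosh+Leclerc, Sep 10→Reyes, Sep 11→Dana, Sep 12→Okafor, Sep 13→Dana+Cruz, Sep 14→Okafor, Sep 15→Ghosh+Leclerc, Sep 16→Gallo.
Loads: Dana 2/2, Reyes 2/2, Okafor 3/3, Gallo 1/2, Ghosh 2/2, Leclerc 2/3, Cruz 1/2 — all within limits.

Yes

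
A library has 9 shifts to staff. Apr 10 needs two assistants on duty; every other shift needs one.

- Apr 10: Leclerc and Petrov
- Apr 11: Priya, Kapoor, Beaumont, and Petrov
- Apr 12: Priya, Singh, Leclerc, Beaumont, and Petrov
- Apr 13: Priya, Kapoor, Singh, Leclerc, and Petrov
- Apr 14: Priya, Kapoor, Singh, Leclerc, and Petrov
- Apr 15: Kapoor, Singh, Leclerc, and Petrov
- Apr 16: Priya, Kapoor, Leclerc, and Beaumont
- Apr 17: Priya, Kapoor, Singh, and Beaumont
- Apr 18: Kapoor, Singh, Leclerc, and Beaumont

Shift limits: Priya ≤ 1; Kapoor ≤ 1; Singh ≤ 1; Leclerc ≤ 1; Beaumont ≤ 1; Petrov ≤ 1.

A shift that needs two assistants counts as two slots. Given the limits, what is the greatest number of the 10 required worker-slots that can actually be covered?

Total capacity across all assistants is 1+1+1+1+1+1 = 6, and 10 slots are needed, so at most 6 can be filled.
An assignment achieving 6: Apr 10→Leclerc+Petrov, Apr 11→Priya, Apr 15→Kapoor, Apr 16→Beaumont, Apr 17→Singh.
Loads: Priya 1/1, Kapoor 1/1, Singh 1/1, Leclerc 1/1, Beaumont 1/1, Petrov 1/1.

6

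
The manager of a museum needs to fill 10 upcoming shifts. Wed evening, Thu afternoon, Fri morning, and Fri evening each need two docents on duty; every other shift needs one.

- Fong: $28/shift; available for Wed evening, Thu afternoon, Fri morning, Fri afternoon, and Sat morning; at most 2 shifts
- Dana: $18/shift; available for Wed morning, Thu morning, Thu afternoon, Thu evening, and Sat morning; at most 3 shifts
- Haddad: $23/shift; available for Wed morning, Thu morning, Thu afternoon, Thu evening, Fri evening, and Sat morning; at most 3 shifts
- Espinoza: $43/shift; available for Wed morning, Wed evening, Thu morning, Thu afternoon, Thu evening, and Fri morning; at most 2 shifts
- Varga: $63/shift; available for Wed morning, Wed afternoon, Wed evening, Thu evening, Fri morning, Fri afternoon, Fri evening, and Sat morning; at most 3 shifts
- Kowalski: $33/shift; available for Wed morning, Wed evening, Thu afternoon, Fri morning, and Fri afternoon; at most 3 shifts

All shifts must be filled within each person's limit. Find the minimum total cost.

Wed afternoon can only be covered by Varga, so that assignment is forced.
Fri evening can only be covered by Haddad and Varga, so that assignment is forced.
Picking the cheapest available docent for each shift independently would cost $412, but that ignores the shift limits.
An optimal schedule: Wed morning→Haddad, Wed afternoon→Varga, Wed evening→Fong+Kowalski, Thu morning→Dana, Thu afternoon→Haddad+Kowalski, Thu evening→Dana, Fri morning→Kowalski+Espinoza, Fri afternoon→Fong, Fri evening→Haddad+Varga, Sat morning→Dana.
Total: 23 + 63 + 28 + 33 + 18 + 23 + 33 + 18 + 33 + 43 + 28 + 23 + 63 + 18 = $447.

$447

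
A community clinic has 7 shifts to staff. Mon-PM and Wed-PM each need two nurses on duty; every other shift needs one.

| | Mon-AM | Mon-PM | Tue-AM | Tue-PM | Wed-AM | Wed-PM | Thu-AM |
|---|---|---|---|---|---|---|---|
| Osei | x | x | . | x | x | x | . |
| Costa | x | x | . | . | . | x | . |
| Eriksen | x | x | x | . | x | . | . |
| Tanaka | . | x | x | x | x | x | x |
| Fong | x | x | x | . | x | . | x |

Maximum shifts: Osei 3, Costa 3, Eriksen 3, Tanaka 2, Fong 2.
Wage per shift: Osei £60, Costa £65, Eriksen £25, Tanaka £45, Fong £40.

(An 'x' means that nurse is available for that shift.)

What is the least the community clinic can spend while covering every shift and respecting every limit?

Picking the cheapest available nurse for each shift independently would cost £330, but that ignores the shift limits.
An optimal schedule: Mon-AM→Eriksen, Mon-PM→Fong+Osei, Tue-AM→Eriksen, Tue-PM→Tanaka, Wed-AM→Eriksen, Wed-PM→Tanaka+Osei, Thu-AM→Fong.
Total: 25 + 40 + 60 + 25 + 45 + 25 + 45 + 60 + 40 = £365.

£365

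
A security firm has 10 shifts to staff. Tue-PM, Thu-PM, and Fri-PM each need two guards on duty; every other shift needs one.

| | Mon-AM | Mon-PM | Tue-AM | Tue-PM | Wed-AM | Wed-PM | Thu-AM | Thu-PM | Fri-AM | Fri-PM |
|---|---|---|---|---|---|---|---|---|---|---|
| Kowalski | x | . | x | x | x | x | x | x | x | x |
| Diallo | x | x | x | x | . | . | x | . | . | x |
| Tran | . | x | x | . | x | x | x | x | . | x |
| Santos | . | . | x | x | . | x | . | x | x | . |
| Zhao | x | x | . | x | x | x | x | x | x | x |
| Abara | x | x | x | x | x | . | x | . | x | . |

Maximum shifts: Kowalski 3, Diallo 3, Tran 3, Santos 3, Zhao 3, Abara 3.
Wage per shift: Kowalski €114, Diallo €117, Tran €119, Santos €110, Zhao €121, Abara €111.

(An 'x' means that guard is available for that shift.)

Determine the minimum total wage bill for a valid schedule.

Picking the cheapest available guard for each shift independently would cost €1450, but that ignores the shift limits.
An optimal schedule: Mon-AM→Abara, Mon-PM→Abara, Tue-AM→Santos, Tue-PM→Kowalski+Diallo, Wed-AM→Abara, Wed-PM→Santos, Thu-AM→Diallo, Thu-PM→Kowalski+Tran, Fri-AM→Santos, Fri-PM→Kowalski+Diallo.
Total: 111 + 111 + 110 + 114 + 117 + 111 + 110 + 117 + 114 + 119 + 110 + 114 + 117 = €1475.

€1475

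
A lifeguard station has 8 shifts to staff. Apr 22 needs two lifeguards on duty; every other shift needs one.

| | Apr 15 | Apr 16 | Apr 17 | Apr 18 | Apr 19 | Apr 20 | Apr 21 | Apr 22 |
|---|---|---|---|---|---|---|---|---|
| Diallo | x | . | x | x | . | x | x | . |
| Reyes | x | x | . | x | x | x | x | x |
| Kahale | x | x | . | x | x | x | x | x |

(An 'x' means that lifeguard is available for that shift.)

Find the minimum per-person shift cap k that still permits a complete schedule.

3

With 3 lifeguards and 9 worker-slots to fill, someone must work at least ⌈9/3⌉ = 3 shifts, so k ≥ 3.
k = 3 works: Apr 15→Diallo, Apr 16→Reyes, Apr 17→Diallo, Apr 18→Diallo, Apr 19→Reyes, Apr 20→Kahale, Apr 21→Kahale, Apr 22→Reyes+Kahale.
Loads: Diallo 3, Reyes 3, Kahale 3 — all ≤ 3.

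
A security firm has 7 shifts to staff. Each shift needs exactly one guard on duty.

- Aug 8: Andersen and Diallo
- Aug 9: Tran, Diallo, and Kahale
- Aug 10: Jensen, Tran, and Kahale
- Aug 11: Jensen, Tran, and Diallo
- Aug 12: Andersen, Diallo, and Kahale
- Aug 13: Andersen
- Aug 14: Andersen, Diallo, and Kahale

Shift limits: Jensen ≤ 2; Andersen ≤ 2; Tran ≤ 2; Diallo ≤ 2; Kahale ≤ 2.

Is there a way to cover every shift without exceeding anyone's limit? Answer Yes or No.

Aug 13 can only be covered by Andersen, so that assignment is forced.
One valid schedule: Aug 8→Andersen, Aug 9→Tran, Aug 10→Jensen, Aug 11→Jensen, Aug 12→Diallo, Aug 13→Andersen, Aug 14→Diallo.
Loads: Jensen 2/2, Andersen 2/2, Tran 1/2, Diallo 2/2, Kahale 0/2 — all within limits.

Yes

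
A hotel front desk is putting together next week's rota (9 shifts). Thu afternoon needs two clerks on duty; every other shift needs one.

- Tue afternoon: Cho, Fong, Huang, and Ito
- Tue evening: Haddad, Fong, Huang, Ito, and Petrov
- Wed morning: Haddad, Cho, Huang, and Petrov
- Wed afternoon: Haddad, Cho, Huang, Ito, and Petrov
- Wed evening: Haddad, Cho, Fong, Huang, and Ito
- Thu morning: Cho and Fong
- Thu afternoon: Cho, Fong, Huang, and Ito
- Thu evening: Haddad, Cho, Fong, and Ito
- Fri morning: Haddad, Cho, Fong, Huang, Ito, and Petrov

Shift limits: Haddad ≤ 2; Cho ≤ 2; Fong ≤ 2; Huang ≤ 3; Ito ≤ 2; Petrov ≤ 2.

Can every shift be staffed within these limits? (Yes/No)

One valid schedule: Tue afternoon→Cho, Tue evening→Fong, Wed morning→Haddad, Wed afternoon→Huang, Wed evening→Fong, Thu morning→Cho, Thu afternoon→Huang+Ito, Thu evening→Haddad, Fri morning→Huang.
Loads: Haddad 2/2, Cho 2/2, Fong 2/2, Huang 3/3, Ito 1/2, Petrov 0/2 — all within limits.

Yes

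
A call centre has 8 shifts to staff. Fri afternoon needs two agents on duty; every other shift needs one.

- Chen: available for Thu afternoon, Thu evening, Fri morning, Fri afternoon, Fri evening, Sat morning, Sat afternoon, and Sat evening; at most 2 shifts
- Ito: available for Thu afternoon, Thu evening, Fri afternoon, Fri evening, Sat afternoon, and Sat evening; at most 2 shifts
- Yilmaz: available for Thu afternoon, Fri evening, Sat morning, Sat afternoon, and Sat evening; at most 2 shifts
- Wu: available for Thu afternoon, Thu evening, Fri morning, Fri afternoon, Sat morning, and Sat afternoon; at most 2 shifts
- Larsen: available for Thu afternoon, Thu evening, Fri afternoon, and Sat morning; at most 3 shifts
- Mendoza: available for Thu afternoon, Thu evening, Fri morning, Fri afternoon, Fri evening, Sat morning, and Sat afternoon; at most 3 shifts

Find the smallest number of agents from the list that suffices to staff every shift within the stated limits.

9 slots to fill and no one can take more than 3, so at least ⌈9/3⌉ = 3 agents are needed.
Any 3 agents together have capacity at most 3+3+2 = 8 < 9 slots, so 3 can never suffice.
Chen, Ito, Yilmaz, and Larsen alone can cover everything: Thu afternoon→Larsen, Thu evening→Chen, Fri morning→Chen, Fri afternoon→Ito+Larsen, Fri evening→Ito, Sat morning→Larsen, Sat afternoon→Yilmaz, Sat evening→Yilmaz.

4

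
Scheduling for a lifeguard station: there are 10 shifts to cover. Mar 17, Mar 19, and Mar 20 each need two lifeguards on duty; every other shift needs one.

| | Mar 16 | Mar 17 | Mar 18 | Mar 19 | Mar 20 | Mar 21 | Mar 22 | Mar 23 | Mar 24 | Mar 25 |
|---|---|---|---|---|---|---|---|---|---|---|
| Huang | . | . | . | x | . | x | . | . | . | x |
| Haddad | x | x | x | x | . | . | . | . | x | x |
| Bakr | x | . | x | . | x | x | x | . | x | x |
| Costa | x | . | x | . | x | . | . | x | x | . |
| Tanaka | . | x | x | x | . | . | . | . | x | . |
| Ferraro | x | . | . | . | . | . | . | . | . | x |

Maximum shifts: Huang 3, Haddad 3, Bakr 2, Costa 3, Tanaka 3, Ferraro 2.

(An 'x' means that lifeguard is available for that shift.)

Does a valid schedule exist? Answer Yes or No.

Mar 17 can only be covered by Haddad and Tanaka, so that assignment is forced.
Mar 20 can only be covered by Bakr and Costa, so that assignment is forced.
Mar 22 can only be covered by Bakr, so that assignment is forced.
One valid schedule: Mar 16→Haddad, Mar 17→Haddad+Tanaka, Mar 18→Costa, Mar 19→Huang+Haddad, Mar 20→Bakr+Costa, Mar 21→Huang, Mar 22→Bakr, Mar 23→Costa, Mar 24→Tanaka, Mar 25→Huang.
Loads: Huang 3/3, Haddad 3/3, Bakr 2/2, Costa 3/3, Tanaka 2/3, Ferraro 0/2 — all within limits.

Yes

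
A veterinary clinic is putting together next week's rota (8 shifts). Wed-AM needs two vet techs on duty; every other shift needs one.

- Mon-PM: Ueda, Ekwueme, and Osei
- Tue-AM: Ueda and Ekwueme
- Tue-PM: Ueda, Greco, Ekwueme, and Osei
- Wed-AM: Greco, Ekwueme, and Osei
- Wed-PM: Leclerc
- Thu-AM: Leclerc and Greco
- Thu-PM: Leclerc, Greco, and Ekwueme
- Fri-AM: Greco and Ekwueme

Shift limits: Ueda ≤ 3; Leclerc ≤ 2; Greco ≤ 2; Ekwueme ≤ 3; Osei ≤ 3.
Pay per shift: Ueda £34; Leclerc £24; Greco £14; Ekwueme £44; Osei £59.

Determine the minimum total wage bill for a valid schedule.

£266

Wed-PM can only be covered by Leclerc, so that assignment is forced.
Picking the cheapest available vet tech for each shift independently would cost £206, but that ignores the shift limits.
An optimal schedule: Mon-PM→Ueda, Tue-AM→Ueda, Tue-PM→Ueda, Wed-AM→Greco+Ekwueme, Wed-PM→Leclerc, Thu-AM→Leclerc, Thu-PM→Ekwueme, Fri-AM→Greco.
Total: 34 + 34 + 34 + 14 + 44 + 24 + 24 + 44 + 14 = £266.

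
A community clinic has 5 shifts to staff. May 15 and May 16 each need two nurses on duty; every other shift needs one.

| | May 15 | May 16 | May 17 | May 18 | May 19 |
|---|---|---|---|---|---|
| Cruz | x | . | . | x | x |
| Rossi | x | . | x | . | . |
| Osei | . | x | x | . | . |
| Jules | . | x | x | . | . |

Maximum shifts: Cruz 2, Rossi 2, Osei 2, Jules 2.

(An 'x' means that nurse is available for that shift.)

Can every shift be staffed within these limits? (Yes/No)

No

Total capacity is 8 and 7 slots are needed, so capacity alone doesn't rule it out.
Shifts {May 15, May 18, May 19} need 4 worker-slots in total, but the nurses available for any of those shifts (Cruz and Rossi) can supply at most 3 among them. So no valid schedule exists.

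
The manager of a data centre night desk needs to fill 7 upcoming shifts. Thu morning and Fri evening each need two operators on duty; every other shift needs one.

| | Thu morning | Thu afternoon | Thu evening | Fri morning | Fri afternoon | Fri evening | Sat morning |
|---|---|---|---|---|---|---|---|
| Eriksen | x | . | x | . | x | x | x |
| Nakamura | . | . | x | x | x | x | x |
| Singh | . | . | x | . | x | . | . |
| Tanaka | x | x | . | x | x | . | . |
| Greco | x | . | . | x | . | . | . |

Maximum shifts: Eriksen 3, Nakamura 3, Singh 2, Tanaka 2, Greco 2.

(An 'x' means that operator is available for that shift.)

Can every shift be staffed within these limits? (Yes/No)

Thu afternoon can only be covered by Tanaka, so that assignment is forced.
Fri evening can only be covered by Eriksen and Nakamura, so that assignment is forced.
One valid schedule: Thu morning→Eriksen+Tanaka, Thu afternoon→Tanaka, Thu evening→Nakamura, Fri morning→Nakamura, Fri afternoon→Singh, Fri evening→Eriksen+Nakamura, Sat morning→Eriksen.
Loads: Eriksen 3/3, Nakamura 3/3, Singh 1/2, Tanaka 2/2, Greco 0/2 — all within limits.

Yes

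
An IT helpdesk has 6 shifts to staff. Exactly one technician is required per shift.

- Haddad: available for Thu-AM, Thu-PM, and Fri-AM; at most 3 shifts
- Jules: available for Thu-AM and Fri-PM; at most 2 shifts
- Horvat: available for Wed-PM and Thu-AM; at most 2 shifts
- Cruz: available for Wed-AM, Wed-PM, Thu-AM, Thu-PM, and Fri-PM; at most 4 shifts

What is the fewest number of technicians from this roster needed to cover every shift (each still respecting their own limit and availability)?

2

6 slots to fill and no one can take more than 4, so at least ⌈6/4⌉ = 2 technicians are needed.
Haddad and Cruz alone can cover everything: Wed-AM→Cruz, Wed-PM→Cruz, Thu-AM→Haddad, Thu-PM→Haddad, Fri-AM→Haddad, Fri-PM→Cruz.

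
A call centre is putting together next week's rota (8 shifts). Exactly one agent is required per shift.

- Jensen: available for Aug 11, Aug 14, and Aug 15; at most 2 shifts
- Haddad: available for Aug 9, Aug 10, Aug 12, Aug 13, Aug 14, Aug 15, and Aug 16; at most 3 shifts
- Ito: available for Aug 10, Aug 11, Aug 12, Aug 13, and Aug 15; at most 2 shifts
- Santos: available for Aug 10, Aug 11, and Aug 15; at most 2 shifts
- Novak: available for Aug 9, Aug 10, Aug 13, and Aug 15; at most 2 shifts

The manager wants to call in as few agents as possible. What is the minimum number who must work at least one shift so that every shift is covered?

8 slots to fill and no one can take more than 3, so at least ⌈8/3⌉ = 3 agents are needed.
Any 3 agents together have capacity at most 3+2+2 = 7 < 8 slots, so 3 can never suffice.
Jensen, Haddad, Ito, and Santos alone can cover everything: Aug 9→Haddad, Aug 10→Ito, Aug 11→Jensen, Aug 12→Haddad, Aug 13→Ito, Aug 14→Jensen, Aug 15→Santos, Aug 16→Haddad.

4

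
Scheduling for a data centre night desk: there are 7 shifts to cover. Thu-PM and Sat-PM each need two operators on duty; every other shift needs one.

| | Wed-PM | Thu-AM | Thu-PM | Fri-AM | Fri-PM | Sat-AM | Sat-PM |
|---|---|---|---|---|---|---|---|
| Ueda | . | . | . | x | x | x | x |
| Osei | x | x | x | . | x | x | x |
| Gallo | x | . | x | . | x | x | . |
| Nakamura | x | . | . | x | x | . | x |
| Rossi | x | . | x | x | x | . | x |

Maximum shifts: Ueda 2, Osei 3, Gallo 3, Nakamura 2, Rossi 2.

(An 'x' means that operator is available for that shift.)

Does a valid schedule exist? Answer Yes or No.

Thu-AM can only be covered by Osei, so that assignment is forced.
One valid schedule: Wed-PM→Osei, Thu-AM→Osei, Thu-PM→Osei+Gallo, Fri-AM→Ueda, Fri-PM→Gallo, Sat-AM→Ueda, Sat-PM→Nakamura+Rossi.
Loads: Ueda 2/2, Osei 3/3, Gallo 2/3, Nakamura 1/2, Rossi 1/2 — all within limits.

Yes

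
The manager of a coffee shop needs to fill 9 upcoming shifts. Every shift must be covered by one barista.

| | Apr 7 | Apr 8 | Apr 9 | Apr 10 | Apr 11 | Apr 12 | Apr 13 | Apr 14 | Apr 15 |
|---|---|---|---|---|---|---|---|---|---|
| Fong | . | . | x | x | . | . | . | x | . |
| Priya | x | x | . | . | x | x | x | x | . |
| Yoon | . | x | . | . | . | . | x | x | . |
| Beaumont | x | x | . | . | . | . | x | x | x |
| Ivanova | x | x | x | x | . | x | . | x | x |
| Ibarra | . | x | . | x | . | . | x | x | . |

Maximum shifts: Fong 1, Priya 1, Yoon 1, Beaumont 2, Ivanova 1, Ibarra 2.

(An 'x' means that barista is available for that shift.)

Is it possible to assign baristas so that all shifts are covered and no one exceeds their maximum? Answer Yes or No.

No

Total capacity is 1+1+1+2+1+2 = 8 but 9 worker-slots are needed — infeasible.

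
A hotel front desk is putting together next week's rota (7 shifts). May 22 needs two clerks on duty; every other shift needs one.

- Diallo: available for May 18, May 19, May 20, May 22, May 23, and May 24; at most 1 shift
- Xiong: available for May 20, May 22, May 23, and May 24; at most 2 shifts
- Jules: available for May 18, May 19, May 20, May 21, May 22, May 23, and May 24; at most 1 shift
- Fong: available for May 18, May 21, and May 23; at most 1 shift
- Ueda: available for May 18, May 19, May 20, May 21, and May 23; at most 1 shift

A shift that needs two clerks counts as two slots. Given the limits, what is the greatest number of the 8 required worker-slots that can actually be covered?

Total capacity across all clerks is 1+2+1+1+1 = 6, and 8 slots are needed, so at most 6 can be filled.
An assignment achieving 6: May 18→Fong, May 19→Diallo, May 20→Ueda, May 21→Jules, May 22→Xiong, May 24→Xiong.
Loads: Diallo 1/1, Xiong 2/2, Jules 1/1, Fong 1/1, Ueda 1/1.

6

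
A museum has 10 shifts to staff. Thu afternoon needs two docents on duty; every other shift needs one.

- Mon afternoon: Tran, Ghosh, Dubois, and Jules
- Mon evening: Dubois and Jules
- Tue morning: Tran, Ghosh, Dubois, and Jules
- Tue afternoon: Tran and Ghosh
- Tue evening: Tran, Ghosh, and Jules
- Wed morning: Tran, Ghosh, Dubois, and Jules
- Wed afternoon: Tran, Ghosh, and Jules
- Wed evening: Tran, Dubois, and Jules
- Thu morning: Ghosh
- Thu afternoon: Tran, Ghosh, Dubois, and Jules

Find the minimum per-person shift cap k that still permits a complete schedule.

3

With 4 docents and 11 worker-slots to fill, someone must work at least ⌈11/4⌉ = 3 shifts, so k ≥ 3.
k = 3 works: Mon afternoon→Ghosh, Mon evening→Dubois, Tue morning→Ghosh, Tue afternoon→Tran, Tue evening→Tran, Wed morning→Jules, Wed afternoon→Tran, Wed evening→Dubois, Thu morning→Ghosh, Thu afternoon→Dubois+Jules.
Loads: Tran 3, Ghosh 3, Dubois 3, Jules 2 — all ≤ 3.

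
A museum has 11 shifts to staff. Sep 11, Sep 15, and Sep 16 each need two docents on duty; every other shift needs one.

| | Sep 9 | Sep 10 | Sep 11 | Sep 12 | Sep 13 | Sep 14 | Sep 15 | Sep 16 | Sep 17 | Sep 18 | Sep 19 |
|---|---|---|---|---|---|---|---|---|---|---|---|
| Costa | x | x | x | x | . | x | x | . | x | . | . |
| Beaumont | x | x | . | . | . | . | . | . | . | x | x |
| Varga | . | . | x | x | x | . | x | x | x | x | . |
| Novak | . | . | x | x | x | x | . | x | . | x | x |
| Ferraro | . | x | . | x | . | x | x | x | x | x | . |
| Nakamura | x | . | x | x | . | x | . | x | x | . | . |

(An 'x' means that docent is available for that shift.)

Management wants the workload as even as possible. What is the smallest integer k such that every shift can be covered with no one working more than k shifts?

3

With 6 docents and 14 worker-slots to fill, someone must work at least ⌈14/6⌉ = 3 shifts, so k ≥ 3.
k = 3 works: Sep 9→Costa, Sep 10→Costa, Sep 11→Novak+Nakamura, Sep 12→Novak, Sep 13→Varga, Sep 14→Novak, Sep 15→Costa+Varga, Sep 16→Ferraro+Nakamura, Sep 17→Varga, Sep 18→Beaumont, Sep 19→Beaumont.
Loads: Costa 3, Beaumont 2, Varga 3, Novak 3, Ferraro 1, Nakamura 2 — all ≤ 3.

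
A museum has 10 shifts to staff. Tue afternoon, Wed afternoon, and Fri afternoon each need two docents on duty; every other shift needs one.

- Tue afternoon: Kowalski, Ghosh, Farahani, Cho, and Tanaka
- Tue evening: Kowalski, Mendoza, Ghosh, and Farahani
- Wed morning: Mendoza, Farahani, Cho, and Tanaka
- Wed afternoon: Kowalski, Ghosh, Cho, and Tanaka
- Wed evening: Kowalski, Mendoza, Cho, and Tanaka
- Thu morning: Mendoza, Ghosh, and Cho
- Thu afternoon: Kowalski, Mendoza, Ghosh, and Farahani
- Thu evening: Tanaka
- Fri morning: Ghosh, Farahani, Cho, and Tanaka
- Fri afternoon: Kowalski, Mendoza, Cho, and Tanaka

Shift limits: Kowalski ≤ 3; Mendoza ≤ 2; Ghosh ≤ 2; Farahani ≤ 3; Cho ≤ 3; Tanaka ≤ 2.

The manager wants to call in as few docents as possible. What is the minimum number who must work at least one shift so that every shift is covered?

13 slots to fill and no one can take more than 3, so at least ⌈13/3⌉ = 5 docents are needed.
Kowalski, Mendoza, Farahani, Cho, and Tanaka alone can cover everything: Tue afternoon→Farahani+Cho, Tue evening→Kowalski, Wed morning→Farahani, Wed afternoon→Kowalski+Cho, Wed evening→Mendoza, Thu morning→Mendoza, Thu afternoon→Kowalski, Thu evening→Tanaka, Fri morning→Farahani, Fri afternoon→Cho+Tanaka.

5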